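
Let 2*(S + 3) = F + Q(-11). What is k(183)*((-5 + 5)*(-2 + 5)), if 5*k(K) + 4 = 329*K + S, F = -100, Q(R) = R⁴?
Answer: 0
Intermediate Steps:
S = 14535/2 (S = -3 + (-100 + (-11)⁴)/2 = -3 + (-100 + 14641)/2 = -3 + (½)*14541 = -3 + 14541/2 = 14535/2 ≈ 7267.5)
k(K) = 14527/10 + 329*K/5 (k(K) = -⅘ + (329*K + 14535/2)/5 = -⅘ + (14535/2 + 329*K)/5 = -⅘ + (2907/2 + 329*K/5) = 14527/10 + 329*K/5)
k(183)*((-5 + 5)*(-2 + 5)) = (14527/10 + (329/5)*183)*((-5 + 5)*(-2 + 5)) = (14527/10 + 60207/5)*(0*3) = (134941/10)*0 = 0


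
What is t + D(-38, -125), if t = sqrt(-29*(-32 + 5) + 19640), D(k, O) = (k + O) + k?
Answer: -201 + sqrt(20423) ≈ -58.091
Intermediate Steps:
D(k, O) = O + 2*k (D(k, O) = (O + k) + k = O + 2*k)
t = sqrt(20423) (t = sqrt(-29*(-27) + 19640) = sqrt(783 + 19640) = sqrt(20423) ≈ 142.91)
t + D(-38, -125) = sqrt(20423) + (-125 + 2*(-38)) = sqrt(20423) + (-125 - 76) = sqrt(20423) - 201 = -201 + sqrt(20423)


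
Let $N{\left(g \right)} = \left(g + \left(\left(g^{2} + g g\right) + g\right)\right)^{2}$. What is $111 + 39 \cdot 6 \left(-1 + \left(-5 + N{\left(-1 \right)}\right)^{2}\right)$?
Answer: $5727$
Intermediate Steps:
$N{\left(g \right)} = \left(2 g + 2 g^{2}\right)^{2}$ ($N{\left(g \right)} = \left(g + \left(\left(g^{2} + g^{2}\right) + g\right)\right)^{2} = \left(g + \left(2 g^{2} + g\right)\right)^{2} = \left(g + \left(g + 2 g^{2}\right)\right)^{2} = \left(2 g + 2 g^{2}\right)^{2}$)
$111 + 39 \cdot 6 \left(-1 + \left(-5 + N{\left(-1 \right)}\right)^{2}\right) = 111 + 39 \cdot 6 \left(-1 + \left(-5 + 4 \left(-1\right)^{2} \left(1 - 1\right)^{2}\right)^{2}\right) = 111 + 39 \cdot 6 \left(-1 + \left(-5 + 4 \cdot 1 \cdot 0^{2}\right)^{2}\right) = 111 + 39 \cdot 6 \left(-1 + \left(-5 + 4 \cdot 1 \cdot 0\right)^{2}\right) = 111 + 39 \cdot 6 \left(-1 + \left(-5 + 0\right)^{2}\right) = 111 + 39 \cdot 6 \left(-1 + \left(-5\right)^{2}\right) = 111 + 39 \cdot 6 \left(-1 + 25\right) = 111 + 39 \cdot 6 \cdot 24 = 111 + 39 \cdot 144 = 111 + 5616 = 5727$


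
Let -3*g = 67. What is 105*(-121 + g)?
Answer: -15050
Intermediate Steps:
g = -67/3 (g = -1/3*67 = -67/3 ≈ -22.333)
105*(-121 + g) = 105*(-121 - 67/3) = 105*(-430/3) = -15050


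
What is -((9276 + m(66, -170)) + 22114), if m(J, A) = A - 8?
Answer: -31212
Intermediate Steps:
m(J, A) = -8 + A
-((9276 + m(66, -170)) + 22114) = -((9276 + (-8 - 170)) + 22114) = -((9276 - 178) + 22114) = -(9098 + 22114) = -1*31212 = -31212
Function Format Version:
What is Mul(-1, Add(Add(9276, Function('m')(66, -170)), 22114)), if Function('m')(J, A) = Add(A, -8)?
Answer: -31212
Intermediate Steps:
Function('m')(J, A) = Add(-8, A)
Mul(-1, Add(Add(9276, Function('m')(66, -170)), 22114)) = Mul(-1, Add(Add(9276, Add(-8, -170)), 22114)) = Mul(-1, Add(Add(9276, -178), 22114)) = Mul(-1, Add(9098, 22114)) = Mul(-1, 31212) = -31212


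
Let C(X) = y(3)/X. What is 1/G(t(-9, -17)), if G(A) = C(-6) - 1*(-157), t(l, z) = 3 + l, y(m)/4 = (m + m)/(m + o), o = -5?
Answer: 1/159 ≈ 0.0062893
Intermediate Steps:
y(m) = 8*m/(-5 + m) (y(m) = 4*((m + m)/(m - 5)) = 4*((2*m)/(-5 + m)) = 4*(2*m/(-5 + m)) = 8*m/(-5 + m))
C(X) = -12/X (C(X) = (8*3/(-5 + 3))/X = (8*3/(-2))/X = (8*3*(-½))/X = -12/X)
G(A) = 159 (G(A) = -12/(-6) - 1*(-157) = -12*(-⅙) + 157 = 2 + 157 = 159)
1/G(t(-9, -17)) = 1/159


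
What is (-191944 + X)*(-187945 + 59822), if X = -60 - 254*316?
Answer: 34883792964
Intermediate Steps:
X = -80324 (X = -60 - 80264 = -80324)
(-191944 + X)*(-187945 + 59822) = (-191944 - 80324)*(-187945 + 59822) = -272268*(-128123) = 34883792964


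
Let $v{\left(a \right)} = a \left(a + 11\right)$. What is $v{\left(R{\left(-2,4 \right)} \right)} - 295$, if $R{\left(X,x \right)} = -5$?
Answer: $-325$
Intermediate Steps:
$v{\left(a \right)} = a \left(11 + a\right)$
$v{\left(R{\left(-2,4 \right)} \right)} - 295 = - 5 \left(11 - 5\right) - 295 = \left(-5\right) 6 - 295 = -30 - 295 = -325$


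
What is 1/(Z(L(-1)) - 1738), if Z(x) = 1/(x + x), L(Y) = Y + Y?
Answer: -4/6953 ≈ -0.00057529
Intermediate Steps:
L(Y) = 2*Y
Z(x) = 1/(2*x)
1/(Z(L(-1)) - 1738) = 1/(1/(2*((2*(-1)))) - 1738) = 1/((½)/(-2) - 1738) = 1/((½)*(-½) - 1738) = 1/(-¼ - 1738) = 1/(-6953/4) = -4/6953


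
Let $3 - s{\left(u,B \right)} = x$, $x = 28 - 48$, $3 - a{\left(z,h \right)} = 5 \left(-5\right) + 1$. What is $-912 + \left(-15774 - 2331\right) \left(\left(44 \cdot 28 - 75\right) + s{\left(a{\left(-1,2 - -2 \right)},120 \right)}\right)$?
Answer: $-21364812$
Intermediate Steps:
$a{\left(z,h \right)} = 27$ ($a{\left(z,h \right)} = 3 - \left(5 \left(-5\right) + 1\right) = 3 - \left(-25 + 1\right) = 3 - -24 = 3 + 24 = 27$)
$x = -20$ ($x = 28 - 48 = -20$)
$s{\left(u,B \right)} = 23$ ($s{\left(u,B \right)} = 3 - -20 = 3 + 20 = 23$)
$-912 + \left(-15774 - 2331\right) \left(\left(44 \cdot 28 - 75\right) + s{\left(a{\left(-1,2 - -2 \right)},120 \right)}\right) = -912 + \left(-15774 - 2331\right) \left(\left(44 \cdot 28 - 75\right) + 23\right) = -912 - 18105 \left(\left(1232 - 75\right) + 23\right) = -912 - 18105 \left(1157 + 23\right) = -912 - 21363900 = -21364812$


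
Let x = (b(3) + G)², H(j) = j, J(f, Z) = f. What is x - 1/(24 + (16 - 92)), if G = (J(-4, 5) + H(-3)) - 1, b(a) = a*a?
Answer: 53/52 ≈ 1.0192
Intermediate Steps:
b(a) = a²
G = -8 (G = (-4 - 3) - 1 = -7 - 1 = -8)
x = 1 (x = (3² - 8)² = (9 - 8)² = 1² = 1)
x - 1/(24 + (16 - 92)) = 1 - 1/(24 + (16 - 92)) = 1 - 1/(24 - 76) = 1 - 1/(-52) = 1 - 1*(-1/52) = 1 + 1/52 = 53/52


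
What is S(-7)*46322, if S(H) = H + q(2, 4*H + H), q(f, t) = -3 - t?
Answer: 1158050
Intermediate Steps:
S(H) = -3 - 4*H (S(H) = H + (-3 - (4*H + H)) = H + (-3 - 5*H) = -3 - 4*H)
S(-7)*46322 = (-3 - 4*(-7))*46322 = (-3 + 28)*46322 = 25*46322 = 1158050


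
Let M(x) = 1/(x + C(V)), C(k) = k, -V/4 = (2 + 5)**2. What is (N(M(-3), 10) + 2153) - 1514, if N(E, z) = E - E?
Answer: 639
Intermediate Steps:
V = -196 (V = -4*(2 + 5)**2 = -4*7**2 = -4*49 = -196)
M(x) = 1/(-196 + x) (M(x) = 1/(x - 196) = 1/(-196 + x))
N(E, z) = 0
(N(M(-3), 10) + 2153) - 1514 = (0 + 2153) - 1514 = 2153 - 1514 = 639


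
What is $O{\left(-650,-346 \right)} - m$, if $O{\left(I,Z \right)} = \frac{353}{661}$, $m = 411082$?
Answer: $- \frac{271724849}{661} \approx -4.1108 \cdot 10^{5}$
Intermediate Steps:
$O{\left(I,Z \right)} = \frac{353}{661}$ ($O{\left(I,Z \right)} = 353 \cdot \frac{1}{661} = \frac{353}{661}$)
$O{\left(-650,-346 \right)} - m = \frac{353}{661} - 411082 = - \frac{271724849}{661}$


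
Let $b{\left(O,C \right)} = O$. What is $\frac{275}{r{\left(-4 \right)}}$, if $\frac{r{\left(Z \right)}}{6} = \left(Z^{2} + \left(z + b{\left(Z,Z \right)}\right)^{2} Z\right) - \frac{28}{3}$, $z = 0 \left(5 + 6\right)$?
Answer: $- \frac{275}{344} \approx -0.79942$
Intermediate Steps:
$z = 0$ ($z = 0 \cdot 11 = 0$)
$r{\left(Z \right)} = -56 + 6 Z^{2} + 6 Z^{3}$ ($r{\left(Z \right)} = 6 \left(\left(Z^{2} + \left(0 + Z\right)^{2} Z\right) - \frac{28}{3}\right) = 6 \left(\left(Z^{2} + Z^{2} Z\right) - \frac{28}{3}\right) = 6 \left(\left(Z^{2} + Z^{3}\right) - \frac{28}{3}\right) = 6 \left(- \frac{28}{3} + Z^{2} + Z^{3}\right) = -56 + 6 Z^{2} + 6 Z^{3}$)
$\frac{275}{r{\left(-4 \right)}} = \frac{275}{-56 + 6 \left(-4\right)^{2} + 6 \left(-4\right)^{3}} = \frac{275}{-56 + 6 \cdot 16 + 6 \left(-64\right)} = \frac{275}{-56 + 96 - 384} = \frac{275}{-344} = 275 \left(- \frac{1}{344}\right) = - \frac{275}{344}$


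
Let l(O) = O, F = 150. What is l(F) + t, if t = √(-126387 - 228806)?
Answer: 150 + I*√355193 ≈ 150.0 + 595.98*I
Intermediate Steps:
t = I*√355193 (t = √(-355193) = I*√355193 ≈ 595.98*I)
l(F) + t = 150 + I*√355193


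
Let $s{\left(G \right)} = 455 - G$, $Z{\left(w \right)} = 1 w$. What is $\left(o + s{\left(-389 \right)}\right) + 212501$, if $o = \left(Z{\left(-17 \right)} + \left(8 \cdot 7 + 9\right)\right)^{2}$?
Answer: $215649$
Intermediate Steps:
$Z{\left(w \right)} = w$
$o = 2304$ ($o = \left(-17 + \left(8 \cdot 7 + 9\right)\right)^{2} = \left(-17 + \left(56 + 9\right)\right)^{2} = \left(-17 + 65\right)^{2} = 48^{2} = 2304$)
$\left(o + s{\left(-389 \right)}\right) + 212501 = \left(2304 + \left(455 - -389\right)\right) + 212501 = \left(2304 + \left(455 + 389\right)\right) + 212501 = \left(2304 + 844\right) + 212501 = 3148 + 212501 = 215649$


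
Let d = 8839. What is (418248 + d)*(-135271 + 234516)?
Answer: 42386249315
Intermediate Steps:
(418248 + d)*(-135271 + 234516) = (418248 + 8839)*(-135271 + 234516) = 427087*99245 = 42386249315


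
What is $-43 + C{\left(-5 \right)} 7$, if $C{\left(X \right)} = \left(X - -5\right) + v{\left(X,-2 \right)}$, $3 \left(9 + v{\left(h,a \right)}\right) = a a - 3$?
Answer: $- \frac{311}{3} \approx -103.67$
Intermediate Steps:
$v{\left(h,a \right)} = -10 + \frac{a^{2}}{3}$ ($v{\left(h,a \right)} = -9 + \frac{a a - 3}{3} = -9 + \frac{a^{2} - 3}{3} = -9 + \frac{-3 + a^{2}}{3} = -9 + \left(-1 + \frac{a^{2}}{3}\right) = -10 + \frac{a^{2}}{3}$)
$C{\left(X \right)} = - \frac{11}{3} + X$ ($C{\left(X \right)} = \left(X - -5\right) - \left(10 - \frac{\left(-2\right)^{2}}{3}\right) = \left(X + 5\right) + \left(-10 + \frac{1}{3} \cdot 4\right) = \left(5 + X\right) + \left(-10 + \frac{4}{3}\right) = \left(5 + X\right) - \frac{26}{3} = - \frac{11}{3} + X$)
$-43 + C{\left(-5 \right)} 7 = -43 + \left(- \frac{11}{3} - 5\right) 7 = -43 - \frac{182}{3} = - \frac{311}{3}$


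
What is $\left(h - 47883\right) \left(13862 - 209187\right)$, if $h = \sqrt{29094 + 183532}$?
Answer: $9352746975 - 195325 \sqrt{212626} \approx 9.2627 \cdot 10^{9}$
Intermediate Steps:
$h = \sqrt{212626} \approx 461.11$
$\left(h - 47883\right) \left(13862 - 209187\right) = \left(\sqrt{212626} - 47883\right) \left(13862 - 209187\right) = \left(-47883 + \sqrt{212626}\right) \left(-195325\right) = 9352746975 - 195325 \sqrt{212626}$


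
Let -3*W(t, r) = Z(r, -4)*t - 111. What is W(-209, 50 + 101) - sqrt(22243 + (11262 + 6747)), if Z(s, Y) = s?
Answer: 31670/3 - 2*sqrt(10063) ≈ 10356.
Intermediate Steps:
W(t, r) = 37 - r*t/3 (W(t, r) = -(r*t - 111)/3 = -(-111 + r*t)/3 = 37 - r*t/3)
W(-209, 50 + 101) - sqrt(22243 + (11262 + 6747)) = (37 - 1/3*(50 + 101)*(-209)) - sqrt(22243 + (11262 + 6747)) = (37 - 1/3*151*(-209)) - sqrt(22243 + 18009) = (37 + 31559/3) - sqrt(40252) = 31670/3 - 2*sqrt(10063)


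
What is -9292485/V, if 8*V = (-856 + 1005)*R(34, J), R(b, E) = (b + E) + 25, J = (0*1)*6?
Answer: -74339880/8791 ≈ -8456.4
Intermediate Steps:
J = 0 (J = 0*6 = 0)
R(b, E) = 25 + E + b (R(b, E) = (E + b) + 25 = 25 + E + b)
V = 8791/8 (V = ((-856 + 1005)*(25 + 0 + 34))/8 = (149*59)/8 = (1/8)*8791 = 8791/8 ≈ 1098.9)
-9292485/V = -9292485/8791/8 = -9292485*8/8791 = -74339880/8791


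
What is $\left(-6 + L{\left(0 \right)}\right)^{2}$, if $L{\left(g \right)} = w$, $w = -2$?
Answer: $64$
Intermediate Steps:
$L{\left(g \right)} = -2$
$\left(-6 + L{\left(0 \right)}\right)^{2} = \left(-6 - 2\right)^{2} = \left(-8\right)^{2} = 64$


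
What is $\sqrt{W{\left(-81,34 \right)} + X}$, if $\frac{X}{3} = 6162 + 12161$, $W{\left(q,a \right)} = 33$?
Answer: $\sqrt{55002} \approx 234.53$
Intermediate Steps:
$X = 54969$ ($X = 3 \left(6162 + 12161\right) = 3 \cdot 18323 = 54969$)
$\sqrt{W{\left(-81,34 \right)} + X} = \sqrt{33 + 54969} = \sqrt{55002}$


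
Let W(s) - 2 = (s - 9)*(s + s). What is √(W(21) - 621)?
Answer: I*√115 ≈ 10.724*I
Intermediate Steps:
W(s) = 2 + 2*s*(-9 + s) (W(s) = 2 + (s - 9)*(s + s) = 2 + (-9 + s)*(2*s) = 2 + 2*s*(-9 + s))
√(W(21) - 621) = √((2 - 18*21 + 2*21²) - 621) = √((2 - 378 + 2*441) - 621) = √((2 - 378 + 882) - 621) = √(506 - 621) = √(-115) = I*√115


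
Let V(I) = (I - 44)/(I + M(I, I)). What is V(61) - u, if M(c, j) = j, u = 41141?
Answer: -5019185/122 ≈ -41141.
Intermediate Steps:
V(I) = (-44 + I)/(2*I) (V(I) = (I - 44)/(I + I) = (-44 + I)/((2*I)) = (-44 + I)*(1/(2*I)) = (-44 + I)/(2*I))
V(61) - u = (1/2)*(-44 + 61)/61 - 1*41141 = (1/2)*(1/61)*17 - 41141 = 17/122 - 41141 = -5019185/122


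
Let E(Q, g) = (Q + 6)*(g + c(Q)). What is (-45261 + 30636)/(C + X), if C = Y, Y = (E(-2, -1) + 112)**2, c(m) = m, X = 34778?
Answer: -4875/14926 ≈ -0.32661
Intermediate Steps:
E(Q, g) = (6 + Q)*(Q + g) (E(Q, g) = (Q + 6)*(g + Q) = (6 + Q)*(Q + g))
Y = 10000 (Y = (((-2)**2 + 6*(-2) + 6*(-1) - 2*(-1)) + 112)**2 = ((4 - 12 - 6 + 2) + 112)**2 = (-12 + 112)**2 = 100**2 = 10000)
C = 10000
(-45261 + 30636)/(C + X) = (-45261 + 30636)/(10000 + 34778) = -14625/44778 = -14625*1/44778 = -4875/14926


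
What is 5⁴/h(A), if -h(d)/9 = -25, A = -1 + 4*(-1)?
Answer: 25/9 ≈ 2.7778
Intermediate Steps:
A = -5 (A = -1 - 4 = -5)
h(d) = 225 (h(d) = -9*(-25) = 225)
5⁴/h(A) = 5⁴/225 = 625*(1/225) = 25/9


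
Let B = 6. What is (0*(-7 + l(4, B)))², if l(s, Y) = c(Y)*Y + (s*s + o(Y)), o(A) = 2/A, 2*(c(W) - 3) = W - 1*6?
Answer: 0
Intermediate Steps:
c(W) = W/2 (c(W) = 3 + (W - 1*6)/2 = 3 + (W - 6)/2 = 3 + (-6 + W)/2 = 3 + (-3 + W/2) = W/2)
l(s, Y) = s² + Y²/2 + 2/Y (l(s, Y) = (Y/2)*Y + (s*s + 2/Y) = Y²/2 + (s² + 2/Y) = s² + Y²/2 + 2/Y)
(0*(-7 + l(4, B)))² = (0*(-7 + (4² + (½)*6² + 2/6)))² = (0*(-7 + (16 + (½)*36 + 2*(⅙))))² = (0*(-7 + (16 + 18 + ⅓)))² = (0*(-7 + 103/3))² = (0*(82/3))² = 0² = 0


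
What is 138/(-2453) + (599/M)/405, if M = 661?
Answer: -35473943/656680365 ≈ -0.054020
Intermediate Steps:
138/(-2453) + (599/M)/405 = 138/(-2453) + (599/661)/405 = 138*(-1/2453) + (599*(1/661))*(1/405) = -138/2453 + (599/661)*(1/405) = -138/2453 + 599/267705 = -35473943/656680365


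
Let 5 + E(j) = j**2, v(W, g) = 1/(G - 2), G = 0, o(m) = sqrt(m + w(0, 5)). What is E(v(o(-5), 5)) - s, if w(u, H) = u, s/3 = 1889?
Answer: -22687/4 ≈ -5671.8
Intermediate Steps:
s = 5667 (s = 3*1889 = 5667)
o(m) = sqrt(m) (o(m) = sqrt(m + 0) = sqrt(m))
v(W, g) = -1/2 (v(W, g) = 1/(0 - 2) = 1/(-2) = -1/2)
E(j) = -5 + j**2
E(v(o(-5), 5)) - s = (-5 + (-1/2)**2) - 1*5667 = (-5 + 1/4) - 5667 = -19/4 - 5667 = -22687/4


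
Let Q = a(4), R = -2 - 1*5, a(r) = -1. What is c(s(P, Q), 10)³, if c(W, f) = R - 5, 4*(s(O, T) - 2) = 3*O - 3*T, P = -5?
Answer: -1728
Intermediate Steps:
R = -7 (R = -2 - 5 = -7)
Q = -1
s(O, T) = 2 - 3*T/4 + 3*O/4 (s(O, T) = 2 + (3*O - 3*T)/4 = 2 + (-3*T + 3*O)/4 = 2 + (-3*T/4 + 3*O/4) = 2 - 3*T/4 + 3*O/4)
c(W, f) = -12 (c(W, f) = -7 - 5 = -12)
c(s(P, Q), 10)³ = (-12)³ = -1728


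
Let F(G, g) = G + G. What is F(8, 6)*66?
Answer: 1056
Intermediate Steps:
F(G, g) = 2*G
F(8, 6)*66 = (2*8)*66 = 16*66 = 1056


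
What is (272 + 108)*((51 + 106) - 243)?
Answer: -32680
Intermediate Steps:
(272 + 108)*((51 + 106) - 243) = 380*(157 - 243) = 380*(-86) = -32680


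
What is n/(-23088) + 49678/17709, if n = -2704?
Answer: 638275/218411 ≈ 2.9224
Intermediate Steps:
n/(-23088) + 49678/17709 = -2704/(-23088) + 49678/17709 = -2704*(-1/23088) + 49678*(1/17709) = 13/111 + 49678/17709 = 638275/218411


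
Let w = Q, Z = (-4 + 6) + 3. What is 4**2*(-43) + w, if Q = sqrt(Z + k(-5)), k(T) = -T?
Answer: -688 + sqrt(10) ≈ -684.84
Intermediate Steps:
Z = 5 (Z = 2 + 3 = 5)
Q = sqrt(10) (Q = sqrt(5 - 1*(-5)) = sqrt(5 + 5) = sqrt(10) ≈ 3.1623)
w = sqrt(10) ≈ 3.1623
4**2*(-43) + w = 4**2*(-43) + sqrt(10) = 16*(-43) + sqrt(10) = -688 + sqrt(10)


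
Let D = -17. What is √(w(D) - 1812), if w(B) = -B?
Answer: I*√1795 ≈ 42.367*I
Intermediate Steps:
√(w(D) - 1812) = √(-1*(-17) - 1812) = √(17 - 1812) = √(-1795) = I*√1795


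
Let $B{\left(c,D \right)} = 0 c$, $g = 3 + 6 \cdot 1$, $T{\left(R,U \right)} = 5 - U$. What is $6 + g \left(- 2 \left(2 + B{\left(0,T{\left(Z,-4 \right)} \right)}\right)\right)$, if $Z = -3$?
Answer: $-30$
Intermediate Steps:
$g = 9$ ($g = 3 + 6 = 9$)
$B{\left(c,D \right)} = 0$
$6 + g \left(- 2 \left(2 + B{\left(0,T{\left(Z,-4 \right)} \right)}\right)\right) = 6 + 9 \left(- 2 \left(2 + 0\right)\right) = 6 + 9 \left(\left(-2\right) 2\right) = 6 + 9 \left(-4\right) = 6 - 36 = -30$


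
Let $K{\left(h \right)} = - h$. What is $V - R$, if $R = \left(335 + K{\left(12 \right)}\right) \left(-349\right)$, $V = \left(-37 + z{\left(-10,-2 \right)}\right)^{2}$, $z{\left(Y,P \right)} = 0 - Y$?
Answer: $113456$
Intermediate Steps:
$z{\left(Y,P \right)} = - Y$
$V = 729$ ($V = \left(-37 - -10\right)^{2} = \left(-37 + 10\right)^{2} = \left(-27\right)^{2} = 729$)
$R = -112727$ ($R = \left(335 - 12\right) \left(-349\right) = 323 \left(-349\right) = -112727$)
$V - R = 729 - -112727 = 729 + 112727 = 113456$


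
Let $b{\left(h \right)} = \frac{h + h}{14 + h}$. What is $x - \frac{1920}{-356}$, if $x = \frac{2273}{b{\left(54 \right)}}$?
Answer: $\frac{3452009}{2403} \approx 1436.5$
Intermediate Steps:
$b{\left(h \right)} = \frac{2 h}{14 + h}$
$x = \frac{38641}{27}$ ($x = \frac{2273}{2 \cdot 54 \frac{1}{14 + 54}} = \frac{2273}{2 \cdot 54 \cdot \frac{1}{68}} = \frac{2273}{\frac{27}{17}} = 2273 \cdot \frac{17}{27} = \frac{38641}{27} \approx 1431.1$)
$x - \frac{1920}{-356} = \frac{38641}{27} - \frac{1920}{-356} = \frac{38641}{27} - - \frac{480}{89} = \frac{38641}{27} + \frac{480}{89} = \frac{3452009}{2403}$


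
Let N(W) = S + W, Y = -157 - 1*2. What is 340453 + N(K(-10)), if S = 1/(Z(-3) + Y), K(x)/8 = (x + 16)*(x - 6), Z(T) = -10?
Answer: 57406764/169 ≈ 3.3969e+5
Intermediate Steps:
Y = -159 (Y = -157 - 2 = -159)
K(x) = 8*(-6 + x)*(16 + x) (K(x) = 8*((x + 16)*(x - 6)) = 8*((16 + x)*(-6 + x)) = 8*((-6 + x)*(16 + x)) = 8*(-6 + x)*(16 + x))
S = -1/169 (S = 1/(-10 - 159) = 1/(-169) = -1/169 ≈ -0.0059172)
N(W) = -1/169 + W
340453 + N(K(-10)) = 340453 + (-1/169 + (-768 + 8*(-10)² + 80*(-10))) = 340453 + (-1/169 + (-768 + 8*100 - 800)) = 340453 + (-1/169 + (-768 + 800 - 800)) = 340453 + (-1/169 - 768) = 340453 - 129793/169 = 57406764/169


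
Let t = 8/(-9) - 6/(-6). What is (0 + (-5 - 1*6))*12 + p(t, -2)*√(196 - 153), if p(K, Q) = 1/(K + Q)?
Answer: -132 - 9*√43/17 ≈ -135.47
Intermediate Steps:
t = ⅑ (t = 8*(-⅑) - 6*(-⅙) = -8/9 + 1 = ⅑ ≈ 0.11111)
(0 + (-5 - 1*6))*12 + p(t, -2)*√(196 - 153) = (0 + (-5 - 1*6))*12 + √(196 - 153)/(⅑ - 2) = (0 + (-5 - 6))*12 + √43/(-17/9) = (0 - 11)*12 - 9*√43/17 = -11*12 - 9*√43/17 = -132 - 9*√43/17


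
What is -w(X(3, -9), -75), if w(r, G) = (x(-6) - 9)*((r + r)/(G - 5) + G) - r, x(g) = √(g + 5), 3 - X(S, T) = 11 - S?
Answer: -5431/8 + 599*I/8 ≈ -678.88 + 74.875*I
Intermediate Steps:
X(S, T) = -8 + S (X(S, T) = 3 - (11 - S) = 3 + (-11 + S) = -8 + S)
x(g) = √(5 + g)
w(r, G) = -r + (-9 + I)*(G + 2*r/(-5 + G)) (w(r, G) = (√(5 - 6) - 9)*((r + r)/(G - 5) + G) - r = (√(-1) - 9)*((2*r)/(-5 + G) + G) - r = (I - 9)*(2*r/(-5 + G) + G) - r = (-9 + I)*(G + 2*r/(-5 + G)) - r = -r + (-9 + I)*(G + 2*r/(-5 + G)))
-w(X(3, -9), -75) = -((-8 + 3)*(-13 + 2*I) + (-75)²*(-9 + I) - 1*(-75)*(-8 + 3) + 5*(-75)*(9 - I))/(-5 - 75) = -(-5*(-13 + 2*I) + 5625*(-9 + I) - 1*(-75)*(-5) + (-3375 + 375*I))/(-80) = -(-1)*((65 - 10*I) + (-50625 + 5625*I) - 375 + (-3375 + 375*I))/80 = -(-1)*(-54310 + 5990*I)/80 = -(5431/8 - 599*I/8) = -5431/8 + 599*I/8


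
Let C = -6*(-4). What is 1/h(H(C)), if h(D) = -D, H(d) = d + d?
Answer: -1/48 ≈ -0.020833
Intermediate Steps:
C = 24
H(d) = 2*d
1/h(H(C)) = 1/(-2*24) = 1/(-1*48) = 1/(-48) = -1/48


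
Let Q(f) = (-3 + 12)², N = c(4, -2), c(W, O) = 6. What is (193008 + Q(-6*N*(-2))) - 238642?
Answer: -45553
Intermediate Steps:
N = 6
Q(f) = 81 (Q(f) = 9² = 81)
(193008 + Q(-6*N*(-2))) - 238642 = (193008 + 81) - 238642 = 193089 - 238642 = -45553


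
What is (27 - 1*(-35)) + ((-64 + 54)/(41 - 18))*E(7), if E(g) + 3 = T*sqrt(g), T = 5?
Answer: 1456/23 - 50*sqrt(7)/23 ≈ 57.553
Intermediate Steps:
E(g) = -3 + 5*sqrt(g)
(27 - 1*(-35)) + ((-64 + 54)/(41 - 18))*E(7) = (27 - 1*(-35)) + ((-64 + 54)/(41 - 18))*(-3 + 5*sqrt(7)) = (27 + 35) + (-10/23)*(-3 + 5*sqrt(7)) = 62 + (-10*1/23)*(-3 + 5*sqrt(7)) = 62 - 10*(-3 + 5*sqrt(7))/23 = 62 + (30/23 - 50*sqrt(7)/23) = 1456/23 - 50*sqrt(7)/23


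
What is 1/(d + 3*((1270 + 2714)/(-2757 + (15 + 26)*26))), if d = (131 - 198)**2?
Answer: 1691/7578947 ≈ 0.00022312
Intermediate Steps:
d = 4489 (d = (-67)**2 = 4489)
1/(d + 3*((1270 + 2714)/(-2757 + (15 + 26)*26))) = 1/(4489 + 3*((1270 + 2714)/(-2757 + (15 + 26)*26))) = 1/(4489 + 3*(3984/(-2757 + 41*26))) = 1/(4489 + 3*(3984/(-2757 + 1066))) = 1/(4489 + 3*(3984/(-1691))) = 1/(4489 + 3*(3984*(-1/1691))) = 1/(4489 + 3*(-3984/1691)) = 1/(4489 - 11952/1691) = 1/(7578947/1691) = 1691/7578947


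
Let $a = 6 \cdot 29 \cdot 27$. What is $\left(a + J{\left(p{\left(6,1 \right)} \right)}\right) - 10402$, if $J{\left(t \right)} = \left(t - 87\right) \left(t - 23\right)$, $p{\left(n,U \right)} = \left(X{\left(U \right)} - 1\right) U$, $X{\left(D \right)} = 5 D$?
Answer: $-4127$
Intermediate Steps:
$p{\left(n,U \right)} = U \left(-1 + 5 U\right)$ ($p{\left(n,U \right)} = \left(5 U - 1\right) U = \left(-1 + 5 U\right) U = U \left(-1 + 5 U\right)$)
$J{\left(t \right)} = \left(-87 + t\right) \left(-23 + t\right)$
$a = 4698$ ($a = 174 \cdot 27 = 4698$)
$\left(a + J{\left(p{\left(6,1 \right)} \right)}\right) - 10402 = \left(4698 + \left(2001 + \left(1 \left(-1 + 5 \cdot 1\right)\right)^{2} - 110 \cdot 1 \left(-1 + 5 \cdot 1\right)\right)\right) - 10402 = \left(4698 + \left(2001 + \left(1 \left(-1 + 5\right)\right)^{2} - 110 \cdot 1 \left(-1 + 5\right)\right)\right) - 10402 = \left(4698 + \left(2001 + \left(1 \cdot 4\right)^{2} - 110 \cdot 1 \cdot 4\right)\right) - 10402 = \left(4698 + \left(2001 + 4^{2} - 440\right)\right) - 10402 = \left(4698 + \left(2001 + 16 - 440\right)\right) - 10402 = \left(4698 + 1577\right) - 10402 = 6275 - 10402 = -4127$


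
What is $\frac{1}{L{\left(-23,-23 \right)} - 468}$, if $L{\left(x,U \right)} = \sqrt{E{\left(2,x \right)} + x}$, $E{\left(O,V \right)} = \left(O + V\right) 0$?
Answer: $- \frac{468}{219047} - \frac{i \sqrt{23}}{219047} \approx -0.0021365 - 2.1894 \cdot 10^{-5} i$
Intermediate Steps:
$E{\left(O,V \right)} = 0$
$L{\left(x,U \right)} = \sqrt{x}$ ($L{\left(x,U \right)} = \sqrt{0 + x} = \sqrt{x}$)
$\frac{1}{L{\left(-23,-23 \right)} - 468} = \frac{1}{\sqrt{-23} - 468} = \frac{1}{i \sqrt{23} - 468} = \frac{1}{-468 + i \sqrt{23}}$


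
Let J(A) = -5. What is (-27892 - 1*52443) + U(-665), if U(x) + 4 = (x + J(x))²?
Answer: 368561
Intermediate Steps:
U(x) = -4 + (-5 + x)² (U(x) = -4 + (x - 5)² = -4 + (-5 + x)²)
(-27892 - 1*52443) + U(-665) = (-27892 - 1*52443) + (-4 + (-5 - 665)²) = (-27892 - 52443) + (-4 + (-670)²) = -80335 + (-4 + 448900) = -80335 + 448896 = 368561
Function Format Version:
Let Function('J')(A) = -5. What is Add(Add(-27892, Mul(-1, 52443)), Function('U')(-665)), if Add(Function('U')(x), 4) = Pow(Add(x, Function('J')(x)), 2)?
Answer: 368561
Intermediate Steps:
Function('U')(x) = Add(-4, Pow(Add(-5, x), 2)) (Function('U')(x) = Add(-4, Pow(Add(x, -5), 2)) = Add(-4, Pow(Add(-5, x), 2)))
Add(Add(-27892, Mul(-1, 52443)), Function('U')(-665)) = Add(Add(-27892, Mul(-1, 52443)), Add(-4, Pow(Add(-5, -665), 2))) = Add(Add(-27892, -52443), Add(-4, Pow(-670, 2))) = Add(-80335, Add(-4, 448900)) = Add(-80335, 448896) = 368561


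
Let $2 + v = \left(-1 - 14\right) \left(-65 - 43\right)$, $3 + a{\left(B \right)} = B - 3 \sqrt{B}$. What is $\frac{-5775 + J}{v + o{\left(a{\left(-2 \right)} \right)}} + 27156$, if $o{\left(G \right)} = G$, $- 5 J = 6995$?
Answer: $\frac{70642556110}{2601787} - \frac{21522 i \sqrt{2}}{2601787} \approx 27152.0 - 0.011698 i$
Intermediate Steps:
$J = -1399$ ($J = \left(- \frac{1}{5}\right) 6995 = -1399$)
$a{\left(B \right)} = -3 + B - 3 \sqrt{B}$ ($a{\left(B \right)} = -3 - \left(- B + 3 \sqrt{B}\right) = -3 + B - 3 \sqrt{B}$)
$v = 1618$ ($v = -2 + \left(-1 - 14\right) \left(-65 - 43\right) = -2 + \left(-1 - 14\right) \left(-108\right) = -2 - -1620 = -2 + 1620 = 1618$)
$\frac{-5775 + J}{v + o{\left(a{\left(-2 \right)} \right)}} + 27156 = \frac{-5775 - 1399}{1618 - \left(5 + 3 i \sqrt{2}\right)} + 27156 = - \frac{7174}{1618 - \left(5 + 3 i \sqrt{2}\right)} + 27156 = - \frac{7174}{1613 - 3 i \sqrt{2}} + 27156 = 27156 - \frac{7174}{1613 - 3 i \sqrt{2}}$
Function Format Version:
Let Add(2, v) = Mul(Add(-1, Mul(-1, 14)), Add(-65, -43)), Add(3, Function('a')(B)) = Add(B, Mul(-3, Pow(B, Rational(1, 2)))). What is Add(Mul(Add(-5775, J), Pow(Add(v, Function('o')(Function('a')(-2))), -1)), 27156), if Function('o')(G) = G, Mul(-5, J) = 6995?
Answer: Add(Rational(70642556110, 2601787), Mul(Rational(-21522, 2601787), I, Pow(2, Rational(1, 2)))) ≈ Add(27152., Mul(-0.011698, I))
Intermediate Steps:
J = -1399 (J = Mul(Rational(-1, 5), 6995) = -1399)
Function('a')(B) = Add(-3, B, Mul(-3, Pow(B, Rational(1, 2)))) (Function('a')(B) = Add(-3, Add(B, Mul(-3, Pow(B, Rational(1, 2))))) = Add(-3, B, Mul(-3, Pow(B, Rational(1, 2)))))
v = 1618 (v = Add(-2, Mul(Add(-1, Mul(-1, 14)), Add(-65, -43))) = Add(-2, Mul(Add(-1, -14), -108)) = Add(-2, Mul(-15, -108)) = Add(-2, 1620) = 1618)
Add(Mul(Add(-5775, J), Pow(Add(v, Function('o')(Function('a')(-2))), -1)), 27156) = Add(Mul(Add(-5775, -1399), Pow(Add(1618, Add(-3, -2, Mul(-3, Pow(-2, Rational(1, 2))))), -1)), 27156) = Add(Mul(-7174, Pow(Add(1618, Add(-3, -2, Mul(-3, Mul(I, Pow(2, Rational(1, 2)))))), -1)), 27156) = Add(Mul(-7174, Pow(Add(1618, Add(-3, -2, Mul(-3, I, Pow(2, Rational(1, 2))))), -1)), 27156) = Add(Mul(-7174, Pow(Add(1618, Add(-5, Mul(-3, I, Pow(2, Rational(1, 2))))), -1)), 27156) = Add(Mul(-7174, Pow(Add(1613, Mul(-3, I, Pow(2, Rational(1, 2)))), -1)), 27156) = Add(27156, Mul(-7174, Pow(Add(1613, Mul(-3, I, Pow(2, Rational(1, 2)))), -1)))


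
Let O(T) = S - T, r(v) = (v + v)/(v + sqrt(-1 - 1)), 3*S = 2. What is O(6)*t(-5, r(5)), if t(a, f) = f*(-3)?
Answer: 800/27 - 160*I*sqrt(2)/27 ≈ 29.63 - 8.3805*I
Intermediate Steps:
S = 2/3 (S = (1/3)*2 = 2/3 ≈ 0.66667)
r(v) = 2*v/(v + I*sqrt(2)) (r(v) = (2*v)/(v + sqrt(-2)) = (2*v)/(v + I*sqrt(2)) = 2*v/(v + I*sqrt(2)))
t(a, f) = -3*f
O(T) = 2/3 - T
O(6)*t(-5, r(5)) = (2/3 - 1*6)*(-6*5/(5 + I*sqrt(2))) = (2/3 - 6)*(-30/(5 + I*sqrt(2))) = -(-160)/(5 + I*sqrt(2)) = 160/(5 + I*sqrt(2))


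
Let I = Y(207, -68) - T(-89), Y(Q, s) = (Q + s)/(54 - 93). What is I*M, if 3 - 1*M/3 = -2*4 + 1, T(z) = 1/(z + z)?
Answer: -123515/1157 ≈ -106.75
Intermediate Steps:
T(z) = 1/(2*z)
Y(Q, s) = -Q/39 - s/39 (Y(Q, s) = (Q + s)/(-39) = (Q + s)*(-1/39) = -Q/39 - s/39)
M = 30 (M = 9 - 3*(-2*4 + 1) = 9 - 3*(-8 + 1) = 9 - 3*(-7) = 9 + 21 = 30)
I = -24703/6942 (I = (-1/39*207 - 1/39*(-68)) - 1/(2*(-89)) = (-69/13 + 68/39) - (-1)/(2*89) = -139/39 - 1*(-1/178) = -139/39 + 1/178 = -24703/6942 ≈ -3.5585)
I*M = -24703/6942*30 = -123515/1157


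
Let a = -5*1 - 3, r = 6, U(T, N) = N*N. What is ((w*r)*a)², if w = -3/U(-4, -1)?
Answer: 20736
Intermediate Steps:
U(T, N) = N²
a = -8 (a = -5 - 3 = -8)
w = -3 (w = -3/((-1)²) = -3/1 = -3*1 = -3)
((w*r)*a)² = (-3*6*(-8))² = (-18*(-8))² = 144² = 20736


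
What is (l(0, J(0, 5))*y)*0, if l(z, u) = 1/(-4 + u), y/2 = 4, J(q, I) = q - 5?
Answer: 0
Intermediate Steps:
J(q, I) = -5 + q
y = 8 (y = 2*4 = 8)
(l(0, J(0, 5))*y)*0 = (8/(-4 + (-5 + 0)))*0 = (8/(-4 - 5))*0 = (8/(-9))*0 = -1/9*8*0 = -8/9*0 = 0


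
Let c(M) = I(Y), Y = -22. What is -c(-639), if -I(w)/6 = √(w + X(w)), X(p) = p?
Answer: 12*I*√11 ≈ 39.799*I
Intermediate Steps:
I(w) = -6*√2*√w (I(w) = -6*√(w + w) = -6*√2*√w)
c(M) = -12*I*√11 (c(M) = -6*√2*√(-22) = -6*√2*I*√22 = -12*I*√11)
-c(-639) = -(-12)*I*√11 = 12*I*√11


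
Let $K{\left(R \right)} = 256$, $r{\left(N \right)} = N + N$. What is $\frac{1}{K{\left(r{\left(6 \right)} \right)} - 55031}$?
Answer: $- \frac{1}{54775} \approx -1.8257 \cdot 10^{-5}$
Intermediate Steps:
$r{\left(N \right)} = 2 N$
$\frac{1}{K{\left(r{\left(6 \right)} \right)} - 55031} = \frac{1}{256 - 55031} = \frac{1}{-54775} = - \frac{1}{54775}$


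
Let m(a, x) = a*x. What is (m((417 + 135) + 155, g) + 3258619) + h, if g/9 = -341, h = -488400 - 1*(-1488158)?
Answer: 2088594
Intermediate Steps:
h = 999758 (h = -488400 + 1488158 = 999758)
g = -3069 (g = 9*(-341) = -3069)
(m((417 + 135) + 155, g) + 3258619) + h = (((417 + 135) + 155)*(-3069) + 3258619) + 999758 = ((552 + 155)*(-3069) + 3258619) + 999758 = (707*(-3069) + 3258619) + 999758 = (-2169783 + 3258619) + 999758 = 1088836 + 999758 = 2088594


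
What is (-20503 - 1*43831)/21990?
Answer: -32167/10995 ≈ -2.9256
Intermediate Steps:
(-20503 - 1*43831)/21990 = (-20503 - 43831)*(1/21990) = -64334*1/21990 = -32167/10995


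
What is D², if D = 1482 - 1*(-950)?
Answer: 5914624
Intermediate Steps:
D = 2432 (D = 1482 + 950 = 2432)
D² = 2432² = 5914624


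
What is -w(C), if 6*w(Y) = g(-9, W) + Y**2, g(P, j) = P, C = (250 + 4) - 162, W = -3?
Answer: -8455/6 ≈ -1409.2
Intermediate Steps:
C = 92 (C = 254 - 162 = 92)
w(Y) = -3/2 + Y**2/6 (w(Y) = (-9 + Y**2)/6 = -3/2 + Y**2/6)
-w(C) = -(-3/2 + (1/6)*92**2) = -(-3/2 + (1/6)*8464) = -(-3/2 + 4232/3) = -1*8455/6 = -8455/6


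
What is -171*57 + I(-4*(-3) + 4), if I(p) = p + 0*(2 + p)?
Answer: -9731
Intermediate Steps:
I(p) = p (I(p) = p + 0 = p)
-171*57 + I(-4*(-3) + 4) = -171*57 + (-4*(-3) + 4) = -9747 + (12 + 4) = -9747 + 16 = -9731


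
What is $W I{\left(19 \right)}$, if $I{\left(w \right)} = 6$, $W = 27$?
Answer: $162$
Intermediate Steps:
$W I{\left(19 \right)} = 27 \cdot 6 = 162$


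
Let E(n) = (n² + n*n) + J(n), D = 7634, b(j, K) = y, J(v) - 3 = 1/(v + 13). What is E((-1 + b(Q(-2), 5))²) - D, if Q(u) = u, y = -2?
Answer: -164317/22 ≈ -7469.0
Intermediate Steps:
J(v) = 3 + 1/(13 + v) (J(v) = 3 + 1/(v + 13) = 3 + 1/(13 + v))
b(j, K) = -2
E(n) = 2*n² + (40 + 3*n)/(13 + n) (E(n) = (n² + n*n) + (40 + 3*n)/(13 + n) = (n² + n²) + (40 + 3*n)/(13 + n) = 2*n² + (40 + 3*n)/(13 + n))
E((-1 + b(Q(-2), 5))²) - D = (40 + 3*(-1 - 2)² + 2*((-1 - 2)²)²*(13 + (-1 - 2)²))/(13 + (-1 - 2)²) - 1*7634 = (40 + 3*(-3)² + 2*((-3)²)²*(13 + (-3)²))/(13 + (-3)²) - 7634 = (40 + 3*9 + 2*9²*(13 + 9))/(13 + 9) - 7634 = (40 + 27 + 2*81*22)/22 - 7634 = (40 + 27 + 3564)/22 - 7634 = (1/22)*3631 - 7634 = 3631/22 - 7634 = -164317/22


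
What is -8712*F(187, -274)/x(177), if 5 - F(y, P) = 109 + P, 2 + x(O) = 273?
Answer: -1481040/271 ≈ -5465.1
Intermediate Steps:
x(O) = 271 (x(O) = -2 + 273 = 271)
F(y, P) = -104 - P (F(y, P) = 5 - (109 + P) = 5 + (-109 - P) = -104 - P)
-8712*F(187, -274)/x(177) = -8712/(271/(-104 - 1*(-274))) = -8712/(271/(-104 + 274)) = -8712/(271/170) = -8712/(271*(1/170)) = -8712/271/170 = -8712*170/271 = -1481040/271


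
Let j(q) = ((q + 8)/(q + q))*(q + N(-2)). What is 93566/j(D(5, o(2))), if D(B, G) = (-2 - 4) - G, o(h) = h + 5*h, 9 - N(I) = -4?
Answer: -1684188/25 ≈ -67368.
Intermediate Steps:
N(I) = 13 (N(I) = 9 - 1*(-4) = 9 + 4 = 13)
o(h) = 6*h
D(B, G) = -6 - G
j(q) = (8 + q)*(13 + q)/(2*q) (j(q) = ((q + 8)/(q + q))*(q + 13) = ((8 + q)/((2*q)))*(13 + q) = ((8 + q)*(1/(2*q)))*(13 + q) = ((8 + q)/(2*q))*(13 + q) = (8 + q)*(13 + q)/(2*q))
93566/j(D(5, o(2))) = 93566/(((104 + (-6 - 6*2)*(21 + (-6 - 6*2)))/(2*(-6 - 6*2)))) = 93566/(((104 + (-6 - 1*12)*(21 + (-6 - 1*12)))/(2*(-6 - 1*12)))) = 93566/(((104 + (-6 - 12)*(21 + (-6 - 12)))/(2*(-6 - 12)))) = 93566/(((½)*(104 - 18*(21 - 18))/(-18))) = 93566/(((½)*(-1/18)*(104 - 18*3))) = 93566/(((½)*(-1/18)*(104 - 54))) = 93566/(((½)*(-1/18)*50)) = 93566/(-25/18) = 93566*(-18/25) = -1684188/25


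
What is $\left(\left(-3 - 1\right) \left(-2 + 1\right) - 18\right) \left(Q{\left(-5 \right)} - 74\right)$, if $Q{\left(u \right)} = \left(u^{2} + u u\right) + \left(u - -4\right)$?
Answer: $350$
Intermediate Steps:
$Q{\left(u \right)} = 4 + u + 2 u^{2}$ ($Q{\left(u \right)} = \left(u^{2} + u^{2}\right) + \left(u + 4\right) = 2 u^{2} + \left(4 + u\right) = 4 + u + 2 u^{2}$)
$\left(\left(-3 - 1\right) \left(-2 + 1\right) - 18\right) \left(Q{\left(-5 \right)} - 74\right) = \left(\left(-3 - 1\right) \left(-2 + 1\right) - 18\right) \left(\left(4 - 5 + 2 \left(-5\right)^{2}\right) - 74\right) = \left(\left(-4\right) \left(-1\right) - 18\right) \left(\left(4 - 5 + 2 \cdot 25\right) - 74\right) = \left(4 - 18\right) \left(\left(4 - 5 + 50\right) - 74\right) = - 14 \left(49 - 74\right) = \left(-14\right) \left(-25\right) = 350$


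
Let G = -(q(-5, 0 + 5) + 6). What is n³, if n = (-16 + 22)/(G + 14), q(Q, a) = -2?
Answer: 27/125 ≈ 0.21600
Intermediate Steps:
G = -4 (G = -(-2 + 6) = -1*4 = -4)
n = ⅗ (n = (-16 + 22)/(-4 + 14) = 6/10 = 6*(⅒) = ⅗ ≈ 0.60000)
n³ = (⅗)³ = 27/125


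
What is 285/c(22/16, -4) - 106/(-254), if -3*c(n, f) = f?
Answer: 108797/508 ≈ 214.17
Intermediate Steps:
c(n, f) = -f/3
285/c(22/16, -4) - 106/(-254) = 285/((-1/3*(-4))) - 106/(-254) = 285/(4/3) - 106*(-1/254) = 285*(3/4) + 53/127 = 855/4 + 53/127 = 108797/508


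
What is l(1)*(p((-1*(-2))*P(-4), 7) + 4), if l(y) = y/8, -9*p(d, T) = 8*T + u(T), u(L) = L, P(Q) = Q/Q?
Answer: -3/8 ≈ -0.37500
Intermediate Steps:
P(Q) = 1
p(d, T) = -T (p(d, T) = -(8*T + T)/9 = -T)
l(y) = y/8 (l(y) = y*(1/8) = y/8)
l(1)*(p((-1*(-2))*P(-4), 7) + 4) = ((1/8)*1)*(-1*7 + 4) = (-7 + 4)/8 = (1/8)*(-3) = -3/8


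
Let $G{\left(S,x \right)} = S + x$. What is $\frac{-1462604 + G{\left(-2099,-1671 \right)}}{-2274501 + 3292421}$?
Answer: $- \frac{733187}{508960} \approx -1.4406$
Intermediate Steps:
$\frac{-1462604 + G{\left(-2099,-1671 \right)}}{-2274501 + 3292421} = \frac{-1462604 - 3770}{-2274501 + 3292421} = \frac{-1462604 - 3770}{1017920} = \left(-1466374\right) \frac{1}{1017920} = - \frac{733187}{508960}$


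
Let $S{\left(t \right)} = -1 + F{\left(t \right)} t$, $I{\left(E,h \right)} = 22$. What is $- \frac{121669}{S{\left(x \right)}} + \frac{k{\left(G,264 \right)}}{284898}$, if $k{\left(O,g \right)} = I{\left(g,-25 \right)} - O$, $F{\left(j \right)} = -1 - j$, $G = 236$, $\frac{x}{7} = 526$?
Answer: $\frac{1764513448}{214635932927} \approx 0.008221$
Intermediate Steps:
$x = 3682$ ($x = 7 \cdot 526 = 3682$)
$S{\left(t \right)} = -1 + t \left(-1 - t\right)$ ($S{\left(t \right)} = -1 + \left(-1 - t\right) t = -1 + t \left(-1 - t\right)$)
$k{\left(O,g \right)} = 22 - O$
$- \frac{121669}{S{\left(x \right)}} + \frac{k{\left(G,264 \right)}}{284898} = - \frac{121669}{-1 - 3682 \left(1 + 3682\right)} + \frac{22 - 236}{284898} = - \frac{121669}{-1 - 3682 \cdot 3683} + \left(22 - 236\right) \frac{1}{284898} = - \frac{121669}{-1 - 13560806} - \frac{107}{142449} = - \frac{121669}{-13560807} - \frac{107}{142449} = \left(-121669\right) \left(- \frac{1}{13560807}\right) - \frac{107}{142449} = \frac{121669}{13560807} - \frac{107}{142449} = \frac{1764513448}{214635932927}$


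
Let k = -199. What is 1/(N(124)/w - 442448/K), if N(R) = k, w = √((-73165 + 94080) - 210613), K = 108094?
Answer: -2268122909274544/9399508774025457 - 581294563591*I*√189698/9399508774025457 ≈ -0.2413 - 0.026935*I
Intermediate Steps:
w = I*√189698 (w = √(20915 - 210613) = √(-189698) = I*√189698 ≈ 435.54*I)
N(R) = -199
1/(N(124)/w - 442448/K) = 1/(-199*(-I*√189698/189698) - 442448/108094) = 1/(-(-199)*I*√189698/189698 - 442448*1/108094) = 1/(199*I*√189698/189698 - 221224/54047) = 1/(-221224/54047 + 199*I*√189698/189698)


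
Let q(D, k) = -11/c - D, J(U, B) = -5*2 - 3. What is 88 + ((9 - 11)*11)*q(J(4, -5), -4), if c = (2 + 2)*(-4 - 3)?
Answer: -2893/14 ≈ -206.64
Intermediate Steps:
c = -28 (c = 4*(-7) = -28)
J(U, B) = -13 (J(U, B) = -10 - 3 = -13)
q(D, k) = 11/28 - D (q(D, k) = -11/(-28) - D = -11*(-1/28) - D = 11/28 - D)
88 + ((9 - 11)*11)*q(J(4, -5), -4) = 88 + ((9 - 11)*11)*(11/28 - 1*(-13)) = 88 + (-2*11)*(11/28 + 13) = 88 - 22*375/28 = 88 - 4125/14 = -2893/14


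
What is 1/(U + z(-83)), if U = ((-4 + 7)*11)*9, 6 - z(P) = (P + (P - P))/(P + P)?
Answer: 2/605 ≈ 0.0033058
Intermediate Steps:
z(P) = 11/2 (z(P) = 6 - (P + (P - P))/(P + P) = 6 - (P + 0)/(2*P) = 6 - P*1/(2*P) = 6 - 1*1/2 = 6 - 1/2 = 11/2)
U = 297 (U = (3*11)*9 = 33*9 = 297)
1/(U + z(-83)) = 1/(297 + 11/2) = 1/(605/2) = 2/605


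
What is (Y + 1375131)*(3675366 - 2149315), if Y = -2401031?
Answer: -1565575720900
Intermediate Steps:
(Y + 1375131)*(3675366 - 2149315) = (-2401031 + 1375131)*(3675366 - 2149315) = -1025900*1526051 = -1565575720900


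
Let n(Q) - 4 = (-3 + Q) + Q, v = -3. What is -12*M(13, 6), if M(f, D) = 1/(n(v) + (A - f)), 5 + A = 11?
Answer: 1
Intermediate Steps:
A = 6 (A = -5 + 11 = 6)
n(Q) = 1 + 2*Q (n(Q) = 4 + ((-3 + Q) + Q) = 4 + (-3 + 2*Q) = 1 + 2*Q)
M(f, D) = 1/(1 - f) (M(f, D) = 1/((1 + 2*(-3)) + (6 - f)) = 1/((1 - 6) + (6 - f)) = 1/(-5 + (6 - f)) = 1/(1 - f))
-12*M(13, 6) = -(-12)/(-1 + 13) = -(-12)/12 = -12*(-1/12) = 1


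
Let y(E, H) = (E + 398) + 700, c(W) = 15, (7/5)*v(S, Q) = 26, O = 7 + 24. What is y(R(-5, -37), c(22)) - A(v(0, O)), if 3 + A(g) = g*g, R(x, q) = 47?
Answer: 39352/49 ≈ 803.10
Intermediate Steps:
O = 31
v(S, Q) = 130/7 (v(S, Q) = (5/7)*26 = 130/7)
A(g) = -3 + g² (A(g) = -3 + g*g = -3 + g²)
y(E, H) = 1098 + E (y(E, H) = (398 + E) + 700 = 1098 + E)
y(R(-5, -37), c(22)) - A(v(0, O)) = (1098 + 47) - (-3 + (130/7)²) = 1145 - (-3 + 16900/49) = 1145 - 1*16753/49 = 1145 - 16753/49 = 39352/49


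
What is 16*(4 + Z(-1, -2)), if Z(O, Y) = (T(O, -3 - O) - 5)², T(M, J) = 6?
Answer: 80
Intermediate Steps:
Z(O, Y) = 1 (Z(O, Y) = (6 - 5)² = 1² = 1)
16*(4 + Z(-1, -2)) = 16*(4 + 1) = 16*5 = 80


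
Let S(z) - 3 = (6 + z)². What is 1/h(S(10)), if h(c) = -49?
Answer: -1/49 ≈ -0.020408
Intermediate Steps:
S(z) = 3 + (6 + z)²
1/h(S(10)) = 1/(-49) = -1/49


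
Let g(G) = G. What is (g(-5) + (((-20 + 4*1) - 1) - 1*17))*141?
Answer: -5499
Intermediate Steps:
(g(-5) + (((-20 + 4*1) - 1) - 1*17))*141 = (-5 + (((-20 + 4*1) - 1) - 1*17))*141 = (-5 + (((-20 + 4) - 1) - 17))*141 = (-5 + ((-16 - 1) - 17))*141 = (-5 + (-17 - 17))*141 = (-5 - 34)*141 = -39*141 = -5499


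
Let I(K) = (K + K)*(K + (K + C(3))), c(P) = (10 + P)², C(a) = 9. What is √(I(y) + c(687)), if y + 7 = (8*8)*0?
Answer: √485879 ≈ 697.05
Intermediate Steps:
y = -7 (y = -7 + (8*8)*0 = -7 + 64*0 = -7 + 0 = -7)
I(K) = 2*K*(9 + 2*K) (I(K) = (K + K)*(K + (K + 9)) = (2*K)*(K + (9 + K)) = (2*K)*(9 + 2*K) = 2*K*(9 + 2*K))
√(I(y) + c(687)) = √(2*(-7)*(9 + 2*(-7)) + (10 + 687)²) = √(2*(-7)*(9 - 14) + 697²) = √(2*(-7)*(-5) + 485809) = √(70 + 485809) = √485879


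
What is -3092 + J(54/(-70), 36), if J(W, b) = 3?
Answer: -3089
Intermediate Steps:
-3092 + J(54/(-70), 36) = -3092 + 3 = -3089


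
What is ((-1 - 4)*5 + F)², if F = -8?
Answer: 1089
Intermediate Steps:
((-1 - 4)*5 + F)² = ((-1 - 4)*5 - 8)² = (-5*5 - 8)² = (-25 - 8)² = (-33)² = 1089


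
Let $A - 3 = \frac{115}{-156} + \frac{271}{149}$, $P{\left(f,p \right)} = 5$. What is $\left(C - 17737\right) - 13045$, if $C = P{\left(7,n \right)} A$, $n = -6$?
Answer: $- \frac{715022443}{23244} \approx -30762.0$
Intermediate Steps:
$A = \frac{94873}{23244}$ ($A = 3 + \left(\frac{115}{-156} + \frac{271}{149}\right) = 3 + \left(115 \left(- \frac{1}{156}\right) + 271 \cdot \frac{1}{149}\right) = 3 + \left(- \frac{115}{156} + \frac{271}{149}\right) = 3 + \frac{25141}{23244} = \frac{94873}{23244} \approx 4.0816$)
$C = \frac{474365}{23244}$ ($C = 5 \cdot \frac{94873}{23244} = \frac{474365}{23244} \approx 20.408$)
$\left(C - 17737\right) - 13045 = \left(\frac{474365}{23244} - 17737\right) - 13045 = - \frac{411804463}{23244} - 13045 = - \frac{715022443}{23244}$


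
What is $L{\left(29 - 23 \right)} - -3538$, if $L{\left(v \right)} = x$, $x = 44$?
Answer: $3582$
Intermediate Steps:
$L{\left(v \right)} = 44$
$L{\left(29 - 23 \right)} - -3538 = 44 - -3538 = 44 + 3538 = 3582$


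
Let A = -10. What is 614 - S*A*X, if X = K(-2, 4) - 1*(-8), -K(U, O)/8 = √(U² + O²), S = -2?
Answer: 454 + 320*√5 ≈ 1169.5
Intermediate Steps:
K(U, O) = -8*√(O² + U²) (K(U, O) = -8*√(U² + O²) = -8*√(O² + U²))
X = 8 - 16*√5 (X = -8*√(4² + (-2)²) - 1*(-8) = -8*√(16 + 4) + 8 = -16*√5 + 8 = 8 - 16*√5 ≈ -27.777)
614 - S*A*X = 614 - (-2*(-10))*(8 - 16*√5) = 614 - 20*(8 - 16*√5) = 614 - (160 - 320*√5) = 614 + (-160 + 320*√5) = 454 + 320*√5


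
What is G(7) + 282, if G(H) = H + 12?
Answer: 301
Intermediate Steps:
G(H) = 12 + H
G(7) + 282 = (12 + 7) + 282 = 19 + 282 = 301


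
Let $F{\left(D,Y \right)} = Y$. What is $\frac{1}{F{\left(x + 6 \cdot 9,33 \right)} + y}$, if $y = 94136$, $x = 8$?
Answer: $\frac{1}{94169} \approx 1.0619 \cdot 10^{-5}$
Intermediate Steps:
$\frac{1}{F{\left(x + 6 \cdot 9,33 \right)} + y} = \frac{1}{33 + 94136} = \frac{1}{94169}$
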